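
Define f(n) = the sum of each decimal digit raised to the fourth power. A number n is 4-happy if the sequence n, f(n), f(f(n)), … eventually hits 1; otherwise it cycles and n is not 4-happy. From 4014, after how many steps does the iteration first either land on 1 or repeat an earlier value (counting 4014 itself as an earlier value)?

4014 → 4⁴ + 0⁴ + 1⁴ + 4⁴ = 513
513 → 5⁴ + 1⁴ + 3⁴ = 707
707 → 7⁴ + 0⁴ + 7⁴ = 4802
4802 → 4⁴ + 8⁴ + 0⁴ + 2⁴ = 4368
4368 → 4⁴ + 3⁴ + 6⁴ + 8⁴ = 5729
5729 → 5⁴ + 7⁴ + 2⁴ + 9⁴ = 9603
9603 → 9⁴ + 6⁴ + 0⁴ + 3⁴ = 7938
7938 → 7⁴ + 9⁴ + 3⁴ + 8⁴ = 13139
13139 → 1⁴ + 3⁴ + 1⁴ + 3⁴ + 9⁴ = 6725
6725 → 6⁴ + 7⁴ + 2⁴ + 5⁴ = 4338
4338 → 4⁴ + 3⁴ + 3⁴ + 8⁴ = 4514
4514 → 4⁴ + 5⁴ + 1⁴ + 4⁴ = 1138
1138 → 1⁴ + 1⁴ + 3⁴ + 8⁴ = 4179
4179 → 4⁴ + 1⁴ + 7⁴ + 9⁴ = 9219
9219 → 9⁴ + 2⁴ + 1⁴ + 9⁴ = 13139  — 13139 repeats.
That took 15 steps.

15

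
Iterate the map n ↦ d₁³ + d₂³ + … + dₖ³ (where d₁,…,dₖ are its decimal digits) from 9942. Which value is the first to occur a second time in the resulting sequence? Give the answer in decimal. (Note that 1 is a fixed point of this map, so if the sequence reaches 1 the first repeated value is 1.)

9942 → 9³ + 9³ + 4³ + 2³ = 729 + 729 + 64 + 8 = 1530
1530 → 1³ + 5³ + 3³ + 0³ = 1 + 125 + 27 + 0 = 153
153 → 1³ + 5³ + 3³ = 1 + 125 + 27 = 153  — 153 already appeared earlier.

153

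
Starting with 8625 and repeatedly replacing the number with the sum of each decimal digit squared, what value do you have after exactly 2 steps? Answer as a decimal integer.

86

8625 → 8² + 6² + 2² + 5² = 129
129 → 1² + 2² + 9² = 86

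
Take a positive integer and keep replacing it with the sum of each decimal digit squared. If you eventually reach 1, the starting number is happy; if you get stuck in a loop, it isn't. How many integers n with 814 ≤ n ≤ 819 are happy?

814: 814 → 81 → 65 → 61 → 37 → 58 → 89 → 145 → 42 → 20 → 4 → 16 → 37  — not happy
815: 815 → 90 → 81 → 65 → 61 → 37 → 58 → 89 → 145 → 42 → 20 → 4 → 16 → 37  — not happy
816: 816 → 101 → 2 → 4 → 16 → 37 → 58 → 89 → 145 → 42 → 20 → 4  — not happy
817: 817 → 114 → 18 → 65 → 61 → 37 → 58 → 89 → 145 → 42 → 20 → 4 → 16 → 37  — not happy
818: 818 → 129 → 86 → 100 → 1  — happy
819: 819 → 146 → 53 → 34 → 25 → 29 → 85 → 89 → 145 → 42 → 20 → 4 → 16 → 37 → 58 → 89  — not happy
happy: 818

1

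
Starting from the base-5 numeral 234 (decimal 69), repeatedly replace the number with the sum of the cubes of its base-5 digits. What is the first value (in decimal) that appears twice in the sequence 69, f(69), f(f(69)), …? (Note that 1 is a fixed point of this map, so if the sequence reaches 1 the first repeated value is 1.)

9

69 = (2,3,4)_5 → 2³ + 3³ + 4³ = 8 + 27 + 64 = 99
99 = (3,4,4)_5 → 3³ + 4³ + 4³ = 27 + 64 + 64 = 155
155 = (1,1,1,0)_5 → 1³ + 1³ + 1³ + 0³ = 1 + 1 + 1 + 0 = 3
3 = (3)_5 → 3³ = 27
27 = (1,0,2)_5 → 1³ + 0³ + 2³ = 1 + 0 + 8 = 9
9 = (1,4)_5 → 1³ + 4³ = 1 + 64 = 65
65 = (2,3,0)_5 → 2³ + 3³ + 0³ = 8 + 27 + 0 = 35
35 = (1,2,0)_5 → 1³ + 2³ + 0³ = 1 + 8 + 0 = 9  — 9 already appeared earlier.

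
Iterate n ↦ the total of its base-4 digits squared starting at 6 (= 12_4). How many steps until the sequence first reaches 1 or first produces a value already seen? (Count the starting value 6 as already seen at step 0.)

4

6 = (1,2)_4 → 1² + 2² = 1 + 4 = 5
5 = (1,1)_4 → 1² + 1² = 1 + 1 = 2
2 = (2)_4 → 2² = 4
4 = (1,0)_4 → 1² + 0² = 1 + 0 = 1  — reached 1.
That took 4 steps.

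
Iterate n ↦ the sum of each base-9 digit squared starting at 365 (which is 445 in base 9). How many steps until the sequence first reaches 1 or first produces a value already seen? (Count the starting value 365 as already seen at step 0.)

365 = (4,4,5)_9 → 57
57 = (6,3)_9 → 45
45 = (5,0)_9 → 25
25 = (2,7)_9 → 53
53 = (5,8)_9 → 89
89 = (1,0,8)_9 → 65
65 = (7,2)_9 → 53  — 53 repeats.
That took 7 steps.

7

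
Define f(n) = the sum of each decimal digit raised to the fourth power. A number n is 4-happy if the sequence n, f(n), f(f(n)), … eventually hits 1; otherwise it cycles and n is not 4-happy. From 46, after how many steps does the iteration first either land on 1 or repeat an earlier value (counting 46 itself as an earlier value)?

10

46 → 4⁴ + 6⁴ = 1552
1552 → 1⁴ + 5⁴ + 5⁴ + 2⁴ = 1267
1267 → 1⁴ + 2⁴ + 6⁴ + 7⁴ = 3714
3714 → 3⁴ + 7⁴ + 1⁴ + 4⁴ = 2739
2739 → 2⁴ + 7⁴ + 3⁴ + 9⁴ = 9059
9059 → 9⁴ + 0⁴ + 5⁴ + 9⁴ = 13747
13747 → 1⁴ + 3⁴ + 7⁴ + 4⁴ + 7⁴ = 5140
5140 → 5⁴ + 1⁴ + 4⁴ + 0⁴ = 882
882 → 8⁴ + 8⁴ + 2⁴ = 8208
8208 → 8⁴ + 2⁴ + 0⁴ + 8⁴ = 8208  — 8208 repeats.
That took 10 steps.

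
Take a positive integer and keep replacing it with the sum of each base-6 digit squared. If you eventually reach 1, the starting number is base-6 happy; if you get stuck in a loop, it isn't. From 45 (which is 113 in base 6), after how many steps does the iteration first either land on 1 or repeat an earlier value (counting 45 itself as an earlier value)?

45 = (1,1,3)_6 → 1² + 1² + 3² = 11
11 = (1,5)_6 → 1² + 5² = 26
26 = (4,2)_6 → 4² + 2² = 20
20 = (3,2)_6 → 3² + 2² = 13
13 = (2,1)_6 → 2² + 1² = 5
5 = (5)_6 → 5² = 25
25 = (4,1)_6 → 4² + 1² = 17
17 = (2,5)_6 → 2² + 5² = 29
29 = (4,5)_6 → 4² + 5² = 41
41 = (1,0,5)_6 → 1² + 0² + 5² = 26  — 26 repeats.
That took 10 steps.

10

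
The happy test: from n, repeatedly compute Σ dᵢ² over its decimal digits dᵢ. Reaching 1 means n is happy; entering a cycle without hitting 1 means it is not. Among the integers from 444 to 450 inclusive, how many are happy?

444: 444 → 48 → 80 → 64 → 52 → 29 → 85 → 89 → 145 → 42 → 20 → 4 → 16 → 37 → 58 → 89  (repeats 89)
445: 445 → 57 → 74 → 65 → 61 → 37 → 58 → 89 → 145 → 42 → 20 → 4 → 16 → 37  (repeats 37)
446: 446 → 68 → 100 → 1  (reaches 1)
447: 447 → 81 → 65 → 61 → 37 → 58 → 89 → 145 → 42 → 20 → 4 → 16 → 37  (repeats 37)
448: 448 → 96 → 117 → 51 → 26 → 40 → 16 → 37 → 58 → 89 → 145 → 42 → 20 → 4 → 16  (repeats 16)
449: 449 → 113 → 11 → 2 → 4 → 16 → 37 → 58 → 89 → 145 → 42 → 20 → 4  (repeats 4)
450: 450 → 41 → 17 → 50 → 25 → 29 → 85 → 89 → 145 → 42 → 20 → 4 → 16 → 37 → 58 → 89  (repeats 89)
happy: 446

1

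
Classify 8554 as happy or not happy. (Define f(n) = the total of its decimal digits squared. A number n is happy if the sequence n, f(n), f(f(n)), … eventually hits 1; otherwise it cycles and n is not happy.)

happy

8554 → 8² + 5² + 5² + 4² = 64 + 25 + 25 + 16 = 130
130 → 1² + 3² + 0² = 1 + 9 + 0 = 10
10 → 1² + 0² = 1 + 0 = 1  — reached 1.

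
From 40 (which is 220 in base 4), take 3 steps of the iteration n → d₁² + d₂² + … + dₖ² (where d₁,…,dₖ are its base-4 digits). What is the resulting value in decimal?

1

40 = (2,2,0)_4 → 2² + 2² + 0² = 4 + 4 + 0 = 8
8 = (2,0)_4 → 2² + 0² = 4 + 0 = 4
4 = (1,0)_4 → 1² + 0² = 1 + 0 = 1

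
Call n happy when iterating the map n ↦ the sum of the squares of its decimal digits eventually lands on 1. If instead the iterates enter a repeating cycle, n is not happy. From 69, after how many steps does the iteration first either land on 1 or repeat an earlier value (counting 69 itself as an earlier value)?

69 → 6² + 9² = 36 + 81 = 117
117 → 1² + 1² + 7² = 1 + 1 + 49 = 51
51 → 5² + 1² = 25 + 1 = 26
26 → 2² + 6² = 4 + 36 = 40
40 → 4² + 0² = 16 + 0 = 16
16 → 1² + 6² = 1 + 36 = 37
37 → 3² + 7² = 9 + 49 = 58
58 → 5² + 8² = 25 + 64 = 89
89 → 8² + 9² = 64 + 81 = 145
145 → 1² + 4² + 5² = 1 + 16 + 25 = 42
42 → 4² + 2² = 16 + 4 = 20
20 → 2² + 0² = 4 + 0 = 4
4 → 4² = 16  — 16 repeats.
That took 13 steps.

13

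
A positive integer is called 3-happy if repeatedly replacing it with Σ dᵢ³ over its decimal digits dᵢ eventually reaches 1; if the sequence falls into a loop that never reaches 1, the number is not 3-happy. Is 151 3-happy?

151 → 1³ + 5³ + 1³ = 127
127 → 1³ + 2³ + 7³ = 352
352 → 3³ + 5³ + 2³ = 160
160 → 1³ + 6³ + 0³ = 217
217 → 2³ + 1³ + 7³ = 352  — 352 already seen; the sequence cycles without reaching 1.

not 3-happy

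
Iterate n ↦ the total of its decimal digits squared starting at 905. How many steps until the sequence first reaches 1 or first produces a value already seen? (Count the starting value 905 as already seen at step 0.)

905 → 9² + 0² + 5² = 106
106 → 1² + 0² + 6² = 37
37 → 3² + 7² = 58
58 → 5² + 8² = 89
89 → 8² + 9² = 145
145 → 1² + 4² + 5² = 42
42 → 4² + 2² = 20
20 → 2² + 0² = 4
4 → 4² = 16
16 → 1² + 6² = 37  — 37 repeats.
That took 10 steps.

10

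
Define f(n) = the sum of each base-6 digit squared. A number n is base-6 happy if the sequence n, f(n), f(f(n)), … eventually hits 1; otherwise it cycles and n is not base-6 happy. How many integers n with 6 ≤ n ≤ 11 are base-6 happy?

6: 6 → 1  (reaches 1)
7: 7 → 2 → 4 → 16 → 20 → 13 → 5 → 25 → 17 → 29 → 41 → 26 → 20  (repeats 20)
8: 8 → 5 → 25 → 17 → 29 → 41 → 26 → 20 → 13 → 5  (repeats 5)
9: 9 → 10 → 17 → 29 → 41 → 26 → 20 → 13 → 5 → 25 → 17  (repeats 17)
10: 10 → 17 → 29 → 41 → 26 → 20 → 13 → 5 → 25 → 17  (repeats 17)
11: 11 → 26 → 20 → 13 → 5 → 25 → 17 → 29 → 41 → 26  (repeats 26)
base-6 happy: 6

1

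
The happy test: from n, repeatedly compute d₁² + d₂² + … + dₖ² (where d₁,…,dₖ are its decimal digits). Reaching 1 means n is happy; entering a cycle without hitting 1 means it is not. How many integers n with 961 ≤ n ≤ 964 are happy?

1

961: 961 → 118 → 66 → 72 → 53 → 34 → 25 → 29 → 85 → 89 → 145 → 42 → 20 → 4 → 16 → 37 → 58 → 89  (repeats 89)
962: 962 → 121 → 6 → 36 → 45 → 41 → 17 → 50 → 25 → 29 → 85 → 89 → 145 → 42 → 20 → 4 → 16 → 37 → 58 → 89  (repeats 89)
963: 963 → 126 → 41 → 17 → 50 → 25 → 29 → 85 → 89 → 145 → 42 → 20 → 4 → 16 → 37 → 58 → 89  (repeats 89)
964: 964 → 133 → 19 → 82 → 68 → 100 → 1  (reaches 1)
happy: 964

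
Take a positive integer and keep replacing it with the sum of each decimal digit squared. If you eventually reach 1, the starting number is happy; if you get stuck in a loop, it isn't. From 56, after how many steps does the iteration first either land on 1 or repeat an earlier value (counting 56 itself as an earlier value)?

56 → 5² + 6² = 61
61 → 6² + 1² = 37
37 → 3² + 7² = 58
58 → 5² + 8² = 89
89 → 8² + 9² = 145
145 → 1² + 4² + 5² = 42
42 → 4² + 2² = 20
20 → 2² + 0² = 4
4 → 4² = 16
16 → 1² + 6² = 37  — 37 repeats.
That took 10 steps.

10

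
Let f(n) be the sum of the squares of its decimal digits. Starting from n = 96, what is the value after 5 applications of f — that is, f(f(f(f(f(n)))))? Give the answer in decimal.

96 → 9² + 6² = 81 + 36 = 117
117 → 1² + 1² + 7² = 1 + 1 + 49 = 51
51 → 5² + 1² = 25 + 1 = 26
26 → 2² + 6² = 4 + 36 = 40
40 → 4² + 0² = 16 + 0 = 16

16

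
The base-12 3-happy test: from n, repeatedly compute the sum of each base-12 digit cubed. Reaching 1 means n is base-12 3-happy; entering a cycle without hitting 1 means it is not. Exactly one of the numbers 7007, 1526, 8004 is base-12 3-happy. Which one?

7007: 7007 → 1738 → 1001 → 1672 → 1738  — repeats 1738 (not base-12 3-happy)
1526: 1526 → 1351 → 1136 → 1855 → 1344 → 793 → 342 → 288 → 8 → 512 → 755 → 1464 → 1008 → 343 → 415 → 1351  — repeats 1351 (not base-12 3-happy)
8004: 8004 → 750 → 349 → 134 → 1339 → 1099 → 1029 → 1073 → 593 → 190 → 1028 → 856 → 1520 → 1728 → 1  — reaches 1 (base-12 3-happy)

8004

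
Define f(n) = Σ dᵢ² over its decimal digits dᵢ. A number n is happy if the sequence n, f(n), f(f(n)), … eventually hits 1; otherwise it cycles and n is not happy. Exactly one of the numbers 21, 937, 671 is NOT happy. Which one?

21

21: 21 → 5 → 25 → 29 → 85 → 89 → 145 → 42 → 20 → 4 → 16 → 37 → 58 → 89  — repeats 89 (not happy)
937: 937 → 139 → 91 → 82 → 68 → 100 → 1  — reaches 1 (happy)
671: 671 → 86 → 100 → 1  — reaches 1 (happy)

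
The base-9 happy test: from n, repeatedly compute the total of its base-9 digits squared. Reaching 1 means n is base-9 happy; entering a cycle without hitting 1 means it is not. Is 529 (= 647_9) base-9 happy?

529 = (6,4,7)_9 → 6² + 4² + 7² = 36 + 16 + 49 = 101
101 = (1,2,2)_9 → 1² + 2² + 2² = 1 + 4 + 4 = 9
9 = (1,0)_9 → 1² + 0² = 1 + 0 = 1  — reached 1.

base-9 happy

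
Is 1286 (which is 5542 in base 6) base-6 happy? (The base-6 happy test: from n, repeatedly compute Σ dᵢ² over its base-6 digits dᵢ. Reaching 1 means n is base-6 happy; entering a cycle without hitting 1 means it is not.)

not base-6 happy

1286 = (5,5,4,2)_6 → 70
70 = (1,5,4)_6 → 42
42 = (1,1,0)_6 → 2
2 = (2)_6 → 4
4 = (4)_6 → 16
16 = (2,4)_6 → 20
20 = (3,2)_6 → 13
13 = (2,1)_6 → 5
5 = (5)_6 → 25
25 = (4,1)_6 → 17
17 = (2,5)_6 → 29
29 = (4,5)_6 → 41
41 = (1,0,5)_6 → 26
26 = (4,2)_6 → 20  — 20 already seen; the sequence cycles without reaching 1.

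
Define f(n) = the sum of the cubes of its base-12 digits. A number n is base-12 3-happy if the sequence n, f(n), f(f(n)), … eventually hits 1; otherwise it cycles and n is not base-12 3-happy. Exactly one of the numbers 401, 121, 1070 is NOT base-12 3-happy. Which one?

401: 401 → 862 → 2456 → 638 → 197 → 190 → 1028 → 856 → 1520 → 1728 → 1  — reaches 1 (base-12 3-happy)
121: 121 → 1001 → 1672 → 1738 → 1001  — repeats 1001 (not base-12 3-happy)
1070: 1070 → 476 → 566 → 1366 → 1854 → 1217 → 762 → 368 → 736 → 190 → 1028 → 856 → 1520 → 1728 → 1  — reaches 1 (base-12 3-happy)

121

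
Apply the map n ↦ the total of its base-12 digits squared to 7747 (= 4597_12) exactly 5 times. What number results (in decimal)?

7747 = (4,5,9,7)_12 → 4² + 5² + 9² + 7² = 171
171 = (1,2,3)_12 → 1² + 2² + 3² = 14
14 = (1,2)_12 → 1² + 2² = 5
5 = (5)_12 → 5² = 25
25 = (2,1)_12 → 2² + 1² = 5

5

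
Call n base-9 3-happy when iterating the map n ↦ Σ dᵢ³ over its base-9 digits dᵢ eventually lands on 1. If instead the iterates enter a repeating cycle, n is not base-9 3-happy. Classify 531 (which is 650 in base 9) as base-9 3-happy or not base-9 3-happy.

base-9 3-happy

531 = (6,5,0)_9 → 6³ + 5³ + 0³ = 341
341 = (4,1,8)_9 → 4³ + 1³ + 8³ = 577
577 = (7,1,1)_9 → 7³ + 1³ + 1³ = 345
345 = (4,2,3)_9 → 4³ + 2³ + 3³ = 99
99 = (1,2,0)_9 → 1³ + 2³ + 0³ = 9
9 = (1,0)_9 → 1³ + 0³ = 1  — reached 1.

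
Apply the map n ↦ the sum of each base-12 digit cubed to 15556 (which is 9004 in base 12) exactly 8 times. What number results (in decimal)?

1008

15556 = (9,0,0,4)_12 → 9³ + 0³ + 0³ + 4³ = 793
793 = (5,6,1)_12 → 5³ + 6³ + 1³ = 342
342 = (2,4,6)_12 → 2³ + 4³ + 6³ = 288
288 = (2,0,0)_12 → 2³ + 0³ + 0³ = 8
8 = (8)_12 → 8³ = 512
512 = (3,6,8)_12 → 3³ + 6³ + 8³ = 755
755 = (5,2,11)_12 → 5³ + 2³ + 11³ = 1464
1464 = (10,2,0)_12 → 10³ + 2³ + 0³ = 1008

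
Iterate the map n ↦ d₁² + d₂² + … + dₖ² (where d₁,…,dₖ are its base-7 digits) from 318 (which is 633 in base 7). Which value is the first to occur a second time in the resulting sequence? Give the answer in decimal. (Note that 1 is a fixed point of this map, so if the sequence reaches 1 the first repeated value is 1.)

318 = (6,3,3)_7 → 54
54 = (1,0,5)_7 → 26
26 = (3,5)_7 → 34
34 = (4,6)_7 → 52
52 = (1,0,3)_7 → 10
10 = (1,3)_7 → 10  — 10 already appeared earlier.

10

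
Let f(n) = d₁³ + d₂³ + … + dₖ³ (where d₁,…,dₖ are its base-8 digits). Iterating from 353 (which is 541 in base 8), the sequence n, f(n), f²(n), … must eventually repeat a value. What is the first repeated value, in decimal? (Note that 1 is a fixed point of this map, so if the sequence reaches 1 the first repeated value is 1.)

353 = (5,4,1)_8 → 190
190 = (2,7,6)_8 → 567
567 = (1,0,6,7)_8 → 560
560 = (1,0,6,0)_8 → 217
217 = (3,3,1)_8 → 55
55 = (6,7)_8 → 559
559 = (1,0,5,7)_8 → 469
469 = (7,2,5)_8 → 476
476 = (7,3,4)_8 → 434
434 = (6,6,2)_8 → 440
440 = (6,7,0)_8 → 559  — 559 already appeared earlier.

559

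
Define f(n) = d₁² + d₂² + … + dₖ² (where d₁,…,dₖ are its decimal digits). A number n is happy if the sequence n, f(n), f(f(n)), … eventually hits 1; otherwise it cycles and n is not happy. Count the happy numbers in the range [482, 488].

482: 482 → 84 → 80 → 64 → 52 → 29 → 85 → 89 → 145 → 42 → 20 → 4 → 16 → 37 → 58 → 89  (repeats 89)
483: 483 → 89 → 145 → 42 → 20 → 4 → 16 → 37 → 58 → 89  (repeats 89)
484: 484 → 96 → 117 → 51 → 26 → 40 → 16 → 37 → 58 → 89 → 145 → 42 → 20 → 4 → 16  (repeats 16)
485: 485 → 105 → 26 → 40 → 16 → 37 → 58 → 89 → 145 → 42 → 20 → 4 → 16  (repeats 16)
486: 486 → 116 → 38 → 73 → 58 → 89 → 145 → 42 → 20 → 4 → 16 → 37 → 58  (repeats 58)
487: 487 → 129 → 86 → 100 → 1  (reaches 1)
488: 488 → 144 → 33 → 18 → 65 → 61 → 37 → 58 → 89 → 145 → 42 → 20 → 4 → 16 → 37  (repeats 37)
happy: 487

1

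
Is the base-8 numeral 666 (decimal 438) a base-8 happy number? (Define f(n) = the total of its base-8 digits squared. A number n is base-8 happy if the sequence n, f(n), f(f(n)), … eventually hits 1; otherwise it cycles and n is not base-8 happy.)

438 = (6,6,6)_8 → 6² + 6² + 6² = 108
108 = (1,5,4)_8 → 1² + 5² + 4² = 42
42 = (5,2)_8 → 5² + 2² = 29
29 = (3,5)_8 → 3² + 5² = 34
34 = (4,2)_8 → 4² + 2² = 20
20 = (2,4)_8 → 2² + 4² = 20  — 20 already seen; the sequence cycles without reaching 1.

not base-8 happy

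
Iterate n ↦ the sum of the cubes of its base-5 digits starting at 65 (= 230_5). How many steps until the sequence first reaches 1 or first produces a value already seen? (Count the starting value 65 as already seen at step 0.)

65 = (2,3,0)_5 → 2³ + 3³ + 0³ = 8 + 27 + 0 = 35
35 = (1,2,0)_5 → 1³ + 2³ + 0³ = 1 + 8 + 0 = 9
9 = (1,4)_5 → 1³ + 4³ = 1 + 64 = 65  — 65 repeats.
That took 3 steps.

3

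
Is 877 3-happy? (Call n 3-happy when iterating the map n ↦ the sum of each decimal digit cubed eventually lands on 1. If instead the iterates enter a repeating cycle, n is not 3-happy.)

877 → 8³ + 7³ + 7³ = 512 + 343 + 343 = 1198
1198 → 1³ + 1³ + 9³ + 8³ = 1 + 1 + 729 + 512 = 1243
1243 → 1³ + 2³ + 4³ + 3³ = 1 + 8 + 64 + 27 = 100
100 → 1³ + 0³ + 0³ = 1 + 0 + 0 = 1  — reached 1.

3-happy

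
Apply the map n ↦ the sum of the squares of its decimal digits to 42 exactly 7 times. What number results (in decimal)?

145

42 → 4² + 2² = 16 + 4 = 20
20 → 2² + 0² = 4 + 0 = 4
4 → 4² = 16
16 → 1² + 6² = 1 + 36 = 37
37 → 3² + 7² = 9 + 49 = 58
58 → 5² + 8² = 25 + 64 = 89
89 → 8² + 9² = 64 + 81 = 145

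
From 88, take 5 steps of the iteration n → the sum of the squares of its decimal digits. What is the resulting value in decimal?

88 → 8² + 8² = 64 + 64 = 128
128 → 1² + 2² + 8² = 1 + 4 + 64 = 69
69 → 6² + 9² = 36 + 81 = 117
117 → 1² + 1² + 7² = 1 + 1 + 49 = 51
51 → 5² + 1² = 25 + 1 = 26

26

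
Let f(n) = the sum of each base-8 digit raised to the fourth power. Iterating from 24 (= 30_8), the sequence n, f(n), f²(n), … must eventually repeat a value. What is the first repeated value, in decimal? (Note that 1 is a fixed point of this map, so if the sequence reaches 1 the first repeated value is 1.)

24 = (3,0)_8 → 81
81 = (1,2,1)_8 → 18
18 = (2,2)_8 → 32
32 = (4,0)_8 → 256
256 = (4,0,0)_8 → 256  — 256 already appeared earlier.

256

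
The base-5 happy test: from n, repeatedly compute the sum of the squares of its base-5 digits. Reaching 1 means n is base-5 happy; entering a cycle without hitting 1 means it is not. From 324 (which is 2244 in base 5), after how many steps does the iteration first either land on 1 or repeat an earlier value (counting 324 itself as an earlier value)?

324 = (2,2,4,4)_5 → 2² + 2² + 4² + 4² = 40
40 = (1,3,0)_5 → 1² + 3² + 0² = 10
10 = (2,0)_5 → 2² + 0² = 4
4 = (4)_5 → 4² = 16
16 = (3,1)_5 → 3² + 1² = 10  — 10 repeats.
That took 5 steps.

5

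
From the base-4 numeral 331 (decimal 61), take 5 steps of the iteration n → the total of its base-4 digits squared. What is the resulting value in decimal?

61 = (3,3,1)_4 → 3² + 3² + 1² = 9 + 9 + 1 = 19
19 = (1,0,3)_4 → 1² + 0² + 3² = 1 + 0 + 9 = 10
10 = (2,2)_4 → 2² + 2² = 4 + 4 = 8
8 = (2,0)_4 → 2² + 0² = 4 + 0 = 4
4 = (1,0)_4 → 1² + 0² = 1 + 0 = 1

1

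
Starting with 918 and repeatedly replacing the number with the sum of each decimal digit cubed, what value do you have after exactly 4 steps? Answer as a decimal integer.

918 → 9³ + 1³ + 8³ = 729 + 1 + 512 = 1242
1242 → 1³ + 2³ + 4³ + 2³ = 1 + 8 + 64 + 8 = 81
81 → 8³ + 1³ = 512 + 1 = 513
513 → 5³ + 1³ + 3³ = 125 + 1 + 27 = 153

153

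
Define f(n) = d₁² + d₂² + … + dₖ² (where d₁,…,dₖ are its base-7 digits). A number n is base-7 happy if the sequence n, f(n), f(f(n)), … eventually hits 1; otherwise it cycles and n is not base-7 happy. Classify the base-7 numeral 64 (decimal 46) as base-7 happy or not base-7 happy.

46 = (6,4)_7 → 6² + 4² = 36 + 16 = 52
52 = (1,0,3)_7 → 1² + 0² + 3² = 1 + 0 + 9 = 10
10 = (1,3)_7 → 1² + 3² = 1 + 9 = 10  — 10 already seen; the sequence cycles without reaching 1.

not base-7 happy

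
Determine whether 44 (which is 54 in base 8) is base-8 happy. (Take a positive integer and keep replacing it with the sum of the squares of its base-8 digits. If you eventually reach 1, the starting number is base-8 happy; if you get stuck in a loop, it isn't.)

not base-8 happy

44 = (5,4)_8 → 5² + 4² = 41
41 = (5,1)_8 → 5² + 1² = 26
26 = (3,2)_8 → 3² + 2² = 13
13 = (1,5)_8 → 1² + 5² = 26  — 26 already seen; the sequence cycles without reaching 1.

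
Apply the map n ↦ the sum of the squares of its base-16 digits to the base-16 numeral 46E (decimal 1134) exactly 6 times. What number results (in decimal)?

1134 = (4,6,14)_16 → 4² + 6² + 14² = 248
248 = (15,8)_16 → 15² + 8² = 289
289 = (1,2,1)_16 → 1² + 2² + 1² = 6
6 = (6)_16 → 6² = 36
36 = (2,4)_16 → 2² + 4² = 20
20 = (1,4)_16 → 1² + 4² = 17

17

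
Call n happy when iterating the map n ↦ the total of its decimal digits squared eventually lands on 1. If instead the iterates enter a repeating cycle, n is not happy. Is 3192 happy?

3192 → 3² + 1² + 9² + 2² = 95
95 → 9² + 5² = 106
106 → 1² + 0² + 6² = 37
37 → 3² + 7² = 58
58 → 5² + 8² = 89
89 → 8² + 9² = 145
145 → 1² + 4² + 5² = 42
42 → 4² + 2² = 20
20 → 2² + 0² = 4
4 → 4² = 16
16 → 1² + 6² = 37  — 37 already seen; the sequence cycles without reaching 1.

not happy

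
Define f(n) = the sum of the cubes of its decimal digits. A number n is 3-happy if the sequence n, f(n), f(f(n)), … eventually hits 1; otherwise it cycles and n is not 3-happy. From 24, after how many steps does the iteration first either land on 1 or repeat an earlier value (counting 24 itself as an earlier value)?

4

24 → 2³ + 4³ = 72
72 → 7³ + 2³ = 351
351 → 3³ + 5³ + 1³ = 153
153 → 1³ + 5³ + 3³ = 153  — 153 repeats.
That took 4 steps.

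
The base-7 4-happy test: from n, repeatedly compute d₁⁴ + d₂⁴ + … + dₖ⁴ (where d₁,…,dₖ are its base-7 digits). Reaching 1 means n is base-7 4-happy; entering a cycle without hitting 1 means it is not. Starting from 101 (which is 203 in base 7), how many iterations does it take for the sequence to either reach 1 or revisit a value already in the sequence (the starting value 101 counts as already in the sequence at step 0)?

101 = (2,0,3)_7 → 2⁴ + 0⁴ + 3⁴ = 97
97 = (1,6,6)_7 → 1⁴ + 6⁴ + 6⁴ = 2593
2593 = (1,0,3,6,3)_7 → 1⁴ + 0⁴ + 3⁴ + 6⁴ + 3⁴ = 1459
1459 = (4,1,5,3)_7 → 4⁴ + 1⁴ + 5⁴ + 3⁴ = 963
963 = (2,5,4,4)_7 → 2⁴ + 5⁴ + 4⁴ + 4⁴ = 1153
1153 = (3,2,3,5)_7 → 3⁴ + 2⁴ + 3⁴ + 5⁴ = 803
803 = (2,2,2,5)_7 → 2⁴ + 2⁴ + 2⁴ + 5⁴ = 673
673 = (1,6,5,1)_7 → 1⁴ + 6⁴ + 5⁴ + 1⁴ = 1923
1923 = (5,4,1,5)_7 → 5⁴ + 4⁴ + 1⁴ + 5⁴ = 1507
1507 = (4,2,5,2)_7 → 4⁴ + 2⁴ + 5⁴ + 2⁴ = 913
913 = (2,4,4,3)_7 → 2⁴ + 4⁴ + 4⁴ + 3⁴ = 609
609 = (1,5,3,0)_7 → 1⁴ + 5⁴ + 3⁴ + 0⁴ = 707
707 = (2,0,3,0)_7 → 2⁴ + 0⁴ + 3⁴ + 0⁴ = 97  — 97 repeats.
That took 13 steps.

13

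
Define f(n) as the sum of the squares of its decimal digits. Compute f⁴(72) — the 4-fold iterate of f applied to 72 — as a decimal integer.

72 → 7² + 2² = 49 + 4 = 53
53 → 5² + 3² = 25 + 9 = 34
34 → 3² + 4² = 9 + 16 = 25
25 → 2² + 5² = 4 + 25 = 29

29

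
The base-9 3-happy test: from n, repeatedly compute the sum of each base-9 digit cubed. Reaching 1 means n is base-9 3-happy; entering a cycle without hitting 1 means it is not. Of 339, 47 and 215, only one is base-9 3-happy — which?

339

339: 339 → 281 → 99 → 9 → 1  — reaches 1 (base-9 3-happy)
47: 47 → 133 → 469 → 469  — repeats 469 (not base-9 3-happy)
215: 215 → 645 → 1071 → 73 → 513 → 243 → 27 → 27  — repeats 27 (not base-9 3-happy)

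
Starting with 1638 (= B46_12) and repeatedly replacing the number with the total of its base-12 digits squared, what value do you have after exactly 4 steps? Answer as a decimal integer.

1638 = (11,4,6)_12 → 173
173 = (1,2,5)_12 → 30
30 = (2,6)_12 → 40
40 = (3,4)_12 → 25

25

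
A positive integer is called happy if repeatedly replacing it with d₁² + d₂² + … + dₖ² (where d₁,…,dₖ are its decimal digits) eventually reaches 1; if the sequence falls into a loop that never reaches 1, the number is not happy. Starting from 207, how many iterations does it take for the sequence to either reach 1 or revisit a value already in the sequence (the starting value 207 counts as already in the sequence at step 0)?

207 → 53
53 → 34
34 → 25
25 → 29
29 → 85
85 → 89
89 → 145
145 → 42
42 → 20
20 → 4
4 → 16
16 → 37
37 → 58
58 → 89  — 89 repeats.
That took 14 steps.

14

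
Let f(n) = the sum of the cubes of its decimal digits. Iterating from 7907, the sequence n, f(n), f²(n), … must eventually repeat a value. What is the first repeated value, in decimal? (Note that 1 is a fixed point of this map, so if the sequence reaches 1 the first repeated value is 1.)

7907 → 7³ + 9³ + 0³ + 7³ = 1415
1415 → 1³ + 4³ + 1³ + 5³ = 191
191 → 1³ + 9³ + 1³ = 731
731 → 7³ + 3³ + 1³ = 371
371 → 3³ + 7³ + 1³ = 371  — 371 already appeared earlier.

371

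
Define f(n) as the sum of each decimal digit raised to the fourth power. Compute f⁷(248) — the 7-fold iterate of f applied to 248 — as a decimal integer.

4338

248 → 2⁴ + 4⁴ + 8⁴ = 16 + 256 + 4096 = 4368
4368 → 4⁴ + 3⁴ + 6⁴ + 8⁴ = 256 + 81 + 1296 + 4096 = 5729
5729 → 5⁴ + 7⁴ + 2⁴ + 9⁴ = 625 + 2401 + 16 + 6561 = 9603
9603 → 9⁴ + 6⁴ + 0⁴ + 3⁴ = 6561 + 1296 + 0 + 81 = 7938
7938 → 7⁴ + 9⁴ + 3⁴ + 8⁴ = 2401 + 6561 + 81 + 4096 = 13139
13139 → 1⁴ + 3⁴ + 1⁴ + 3⁴ + 9⁴ = 1 + 81 + 1 + 81 + 6561 = 6725
6725 → 6⁴ + 7⁴ + 2⁴ + 5⁴ = 1296 + 2401 + 16 + 625 = 4338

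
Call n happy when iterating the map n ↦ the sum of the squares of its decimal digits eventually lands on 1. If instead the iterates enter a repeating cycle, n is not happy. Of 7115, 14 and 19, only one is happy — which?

19

7115: 7115 → 76 → 85 → 89 → 145 → 42 → 20 → 4 → 16 → 37 → 58 → 89  — repeats 89 (not happy)
14: 14 → 17 → 50 → 25 → 29 → 85 → 89 → 145 → 42 → 20 → 4 → 16 → 37 → 58 → 89  — repeats 89 (not happy)
19: 19 → 82 → 68 → 100 → 1  — reaches 1 (happy)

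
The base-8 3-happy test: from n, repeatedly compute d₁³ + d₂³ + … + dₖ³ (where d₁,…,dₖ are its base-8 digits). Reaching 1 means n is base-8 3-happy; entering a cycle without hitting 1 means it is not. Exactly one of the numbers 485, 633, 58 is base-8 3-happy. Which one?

485: 485 → 532 → 73 → 3 → 27 → 54 → 432 → 432  — repeats 432 (not base-8 3-happy)
633: 633 → 346 → 160 → 72 → 2 → 8 → 1  — reaches 1 (base-8 3-happy)
58: 58 → 351 → 495 → 811 → 217 → 55 → 559 → 469 → 476 → 434 → 440 → 559  — repeats 559 (not base-8 3-happy)

633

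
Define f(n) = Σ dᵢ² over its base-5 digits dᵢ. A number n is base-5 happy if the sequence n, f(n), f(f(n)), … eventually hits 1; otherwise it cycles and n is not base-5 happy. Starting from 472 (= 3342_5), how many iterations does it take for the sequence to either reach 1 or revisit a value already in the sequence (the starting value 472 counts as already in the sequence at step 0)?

472 = (3,3,4,2)_5 → 3² + 3² + 4² + 2² = 38
38 = (1,2,3)_5 → 1² + 2² + 3² = 14
14 = (2,4)_5 → 2² + 4² = 20
20 = (4,0)_5 → 4² + 0² = 16
16 = (3,1)_5 → 3² + 1² = 10
10 = (2,0)_5 → 2² + 0² = 4
4 = (4)_5 → 4² = 16  — 16 repeats.
That took 7 steps.

7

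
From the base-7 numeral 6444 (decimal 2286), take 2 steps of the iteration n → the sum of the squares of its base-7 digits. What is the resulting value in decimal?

26

2286 = (6,4,4,4)_7 → 6² + 4² + 4² + 4² = 84
84 = (1,5,0)_7 → 1² + 5² + 0² = 26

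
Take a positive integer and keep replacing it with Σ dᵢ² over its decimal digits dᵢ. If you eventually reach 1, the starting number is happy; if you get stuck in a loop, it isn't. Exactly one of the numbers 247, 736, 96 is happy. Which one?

736

247: 247 → 69 → 117 → 51 → 26 → 40 → 16 → 37 → 58 → 89 → 145 → 42 → 20 → 4 → 16  — repeats 16 (not happy)
736: 736 → 94 → 97 → 130 → 10 → 1  — reaches 1 (happy)
96: 96 → 117 → 51 → 26 → 40 → 16 → 37 → 58 → 89 → 145 → 42 → 20 → 4 → 16  — repeats 16 (not happy)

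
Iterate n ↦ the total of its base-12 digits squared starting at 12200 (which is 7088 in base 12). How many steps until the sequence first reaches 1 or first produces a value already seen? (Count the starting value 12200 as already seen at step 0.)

12200 = (7,0,8,8)_12 → 7² + 0² + 8² + 8² = 177
177 = (1,2,9)_12 → 1² + 2² + 9² = 86
86 = (7,2)_12 → 7² + 2² = 53
53 = (4,5)_12 → 4² + 5² = 41
41 = (3,5)_12 → 3² + 5² = 34
34 = (2,10)_12 → 2² + 10² = 104
104 = (8,8)_12 → 8² + 8² = 128
128 = (10,8)_12 → 10² + 8² = 164
164 = (1,1,8)_12 → 1² + 1² + 8² = 66
66 = (5,6)_12 → 5² + 6² = 61
61 = (5,1)_12 → 5² + 1² = 26
26 = (2,2)_12 → 2² + 2² = 8
8 = (8)_12 → 8² = 64
64 = (5,4)_12 → 5² + 4² = 41  — 41 repeats.
That took 14 steps.

14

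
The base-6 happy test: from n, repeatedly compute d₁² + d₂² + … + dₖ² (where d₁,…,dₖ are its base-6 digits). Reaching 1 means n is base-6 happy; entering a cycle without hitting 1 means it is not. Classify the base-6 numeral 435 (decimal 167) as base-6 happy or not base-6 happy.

not base-6 happy

167 = (4,3,5)_6 → 4² + 3² + 5² = 16 + 9 + 25 = 50
50 = (1,2,2)_6 → 1² + 2² + 2² = 1 + 4 + 4 = 9
9 = (1,3)_6 → 1² + 3² = 1 + 9 = 10
10 = (1,4)_6 → 1² + 4² = 1 + 16 = 17
17 = (2,5)_6 → 2² + 5² = 4 + 25 = 29
29 = (4,5)_6 → 4² + 5² = 16 + 25 = 41
41 = (1,0,5)_6 → 1² + 0² + 5² = 1 + 0 + 25 = 26
26 = (4,2)_6 → 4² + 2² = 16 + 4 = 20
20 = (3,2)_6 → 3² + 2² = 9 + 4 = 13
13 = (2,1)_6 → 2² + 1² = 4 + 1 = 5
5 = (5)_6 → 5² = 25
25 = (4,1)_6 → 4² + 1² = 16 + 1 = 17  — 17 already seen; the sequence cycles without reaching 1.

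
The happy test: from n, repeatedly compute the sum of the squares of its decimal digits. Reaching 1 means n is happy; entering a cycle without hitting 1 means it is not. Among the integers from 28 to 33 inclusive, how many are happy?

28: 28 → 68 → 100 → 1  — happy
29: 29 → 85 → 89 → 145 → 42 → 20 → 4 → 16 → 37 → 58 → 89  — not happy
30: 30 → 9 → 81 → 65 → 61 → 37 → 58 → 89 → 145 → 42 → 20 → 4 → 16 → 37  — not happy
31: 31 → 10 → 1  — happy
32: 32 → 13 → 10 → 1  — happy
33: 33 → 18 → 65 → 61 → 37 → 58 → 89 → 145 → 42 → 20 → 4 → 16 → 37  — not happy
happy: 28, 31, 32

3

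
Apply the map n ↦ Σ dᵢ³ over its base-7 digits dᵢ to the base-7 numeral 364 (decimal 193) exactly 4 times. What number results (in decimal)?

193 = (3,6,4)_7 → 307
307 = (6,1,6)_7 → 433
433 = (1,1,5,6)_7 → 343
343 = (1,0,0,0)_7 → 1

1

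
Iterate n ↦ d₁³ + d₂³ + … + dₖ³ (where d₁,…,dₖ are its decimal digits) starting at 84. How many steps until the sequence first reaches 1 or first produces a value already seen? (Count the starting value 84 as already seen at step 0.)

7

84 → 8³ + 4³ = 576
576 → 5³ + 7³ + 6³ = 684
684 → 6³ + 8³ + 4³ = 792
792 → 7³ + 9³ + 2³ = 1080
1080 → 1³ + 0³ + 8³ + 0³ = 513
513 → 5³ + 1³ + 3³ = 153
153 → 1³ + 5³ + 3³ = 153  — 153 repeats.
That took 7 steps.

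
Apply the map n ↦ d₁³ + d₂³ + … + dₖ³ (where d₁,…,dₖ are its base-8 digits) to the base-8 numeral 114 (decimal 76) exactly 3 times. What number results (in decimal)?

76 = (1,1,4)_8 → 1³ + 1³ + 4³ = 1 + 1 + 64 = 66
66 = (1,0,2)_8 → 1³ + 0³ + 2³ = 1 + 0 + 8 = 9
9 = (1,1)_8 → 1³ + 1³ = 1 + 1 = 2

2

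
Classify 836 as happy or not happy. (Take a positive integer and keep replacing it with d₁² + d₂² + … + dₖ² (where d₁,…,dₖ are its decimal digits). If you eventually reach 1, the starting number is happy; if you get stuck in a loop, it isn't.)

836 → 8² + 3² + 6² = 109
109 → 1² + 0² + 9² = 82
82 → 8² + 2² = 68
68 → 6² + 8² = 100
100 → 1² + 0² + 0² = 1  — reached 1.

happy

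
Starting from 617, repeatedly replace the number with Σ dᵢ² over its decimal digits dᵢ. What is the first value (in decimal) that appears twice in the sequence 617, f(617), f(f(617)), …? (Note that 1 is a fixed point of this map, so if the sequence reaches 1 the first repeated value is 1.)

1

617 → 6² + 1² + 7² = 86
86 → 8² + 6² = 100
100 → 1² + 0² + 0² = 1  — reached the fixed point 1.
1 → 1, so 1 is the first repeated value.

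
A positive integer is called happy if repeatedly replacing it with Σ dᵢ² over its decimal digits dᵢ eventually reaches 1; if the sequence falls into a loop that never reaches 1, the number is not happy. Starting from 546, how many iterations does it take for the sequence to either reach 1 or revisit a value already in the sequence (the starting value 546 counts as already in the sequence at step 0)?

11

546 → 5² + 4² + 6² = 25 + 16 + 36 = 77
77 → 7² + 7² = 49 + 49 = 98
98 → 9² + 8² = 81 + 64 = 145
145 → 1² + 4² + 5² = 1 + 16 + 25 = 42
42 → 4² + 2² = 16 + 4 = 20
20 → 2² + 0² = 4 + 0 = 4
4 → 4² = 16
16 → 1² + 6² = 1 + 36 = 37
37 → 3² + 7² = 9 + 49 = 58
58 → 5² + 8² = 25 + 64 = 89
89 → 8² + 9² = 64 + 81 = 145  — 145 repeats.
That took 11 steps.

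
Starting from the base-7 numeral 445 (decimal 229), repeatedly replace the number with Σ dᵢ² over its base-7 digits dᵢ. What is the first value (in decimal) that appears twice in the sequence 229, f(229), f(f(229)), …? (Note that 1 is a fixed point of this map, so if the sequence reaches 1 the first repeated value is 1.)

25

229 = (4,4,5)_7 → 4² + 4² + 5² = 16 + 16 + 25 = 57
57 = (1,1,1)_7 → 1² + 1² + 1² = 1 + 1 + 1 = 3
3 = (3)_7 → 3² = 9
9 = (1,2)_7 → 1² + 2² = 1 + 4 = 5
5 = (5)_7 → 5² = 25
25 = (3,4)_7 → 3² + 4² = 9 + 16 = 25  — 25 already appeared earlier.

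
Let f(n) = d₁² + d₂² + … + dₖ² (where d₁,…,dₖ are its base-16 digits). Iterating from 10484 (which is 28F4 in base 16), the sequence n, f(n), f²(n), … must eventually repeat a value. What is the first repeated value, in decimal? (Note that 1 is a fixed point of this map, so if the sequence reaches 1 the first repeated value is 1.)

13

10484 = (2,8,15,4)_16 → 2² + 8² + 15² + 4² = 309
309 = (1,3,5)_16 → 1² + 3² + 5² = 35
35 = (2,3)_16 → 2² + 3² = 13
13 = (13)_16 → 13² = 169
169 = (10,9)_16 → 10² + 9² = 181
181 = (11,5)_16 → 11² + 5² = 146
146 = (9,2)_16 → 9² + 2² = 85
85 = (5,5)_16 → 5² + 5² = 50
50 = (3,2)_16 → 3² + 2² = 13  — 13 already appeared earlier.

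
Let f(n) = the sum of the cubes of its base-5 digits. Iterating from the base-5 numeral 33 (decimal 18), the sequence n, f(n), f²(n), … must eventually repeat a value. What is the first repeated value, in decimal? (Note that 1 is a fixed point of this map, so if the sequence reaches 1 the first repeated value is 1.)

18 = (3,3)_5 → 3³ + 3³ = 27 + 27 = 54
54 = (2,0,4)_5 → 2³ + 0³ + 4³ = 8 + 0 + 64 = 72
72 = (2,4,2)_5 → 2³ + 4³ + 2³ = 8 + 64 + 8 = 80
80 = (3,1,0)_5 → 3³ + 1³ + 0³ = 27 + 1 + 0 = 28
28 = (1,0,3)_5 → 1³ + 0³ + 3³ = 1 + 0 + 27 = 28  — 28 already appeared earlier.

28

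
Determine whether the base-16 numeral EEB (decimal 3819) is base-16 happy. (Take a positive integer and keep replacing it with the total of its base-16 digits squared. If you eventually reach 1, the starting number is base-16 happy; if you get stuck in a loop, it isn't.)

not base-16 happy

3819 = (14,14,11)_16 → 14² + 14² + 11² = 513
513 = (2,0,1)_16 → 2² + 0² + 1² = 5
5 = (5)_16 → 5² = 25
25 = (1,9)_16 → 1² + 9² = 82
82 = (5,2)_16 → 5² + 2² = 29
29 = (1,13)_16 → 1² + 13² = 170
170 = (10,10)_16 → 10² + 10² = 200
200 = (12,8)_16 → 12² + 8² = 208
208 = (13,0)_16 → 13² + 0² = 169
169 = (10,9)_16 → 10² + 9² = 181
181 = (11,5)_16 → 11² + 5² = 146
146 = (9,2)_16 → 9² + 2² = 85
85 = (5,5)_16 → 5² + 5² = 50
50 = (3,2)_16 → 3² + 2² = 13
13 = (13)_16 → 13² = 169  — 169 already seen; the sequence cycles without reaching 1.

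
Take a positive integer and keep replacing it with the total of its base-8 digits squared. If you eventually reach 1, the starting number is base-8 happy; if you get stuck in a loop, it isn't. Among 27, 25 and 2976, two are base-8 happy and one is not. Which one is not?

25

27: 27 → 18 → 8 → 1  — reaches 1 (base-8 happy)
25: 25 → 10 → 5 → 25  — repeats 25 (not base-8 happy)
2976: 2976 → 77 → 27 → 18 → 8 → 1  — reaches 1 (base-8 happy)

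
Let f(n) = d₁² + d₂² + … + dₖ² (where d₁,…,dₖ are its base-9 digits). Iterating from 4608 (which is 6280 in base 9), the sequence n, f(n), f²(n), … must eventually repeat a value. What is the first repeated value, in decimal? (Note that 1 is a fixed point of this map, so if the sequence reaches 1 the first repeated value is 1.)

50

4608 = (6,2,8,0)_9 → 6² + 2² + 8² + 0² = 104
104 = (1,2,5)_9 → 1² + 2² + 5² = 30
30 = (3,3)_9 → 3² + 3² = 18
18 = (2,0)_9 → 2² + 0² = 4
4 = (4)_9 → 4² = 16
16 = (1,7)_9 → 1² + 7² = 50
50 = (5,5)_9 → 5² + 5² = 50  — 50 already appeared earlier.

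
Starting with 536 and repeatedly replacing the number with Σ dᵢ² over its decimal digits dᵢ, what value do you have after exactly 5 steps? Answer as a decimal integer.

536 → 5² + 3² + 6² = 25 + 9 + 36 = 70
70 → 7² + 0² = 49 + 0 = 49
49 → 4² + 9² = 16 + 81 = 97
97 → 9² + 7² = 81 + 49 = 130
130 → 1² + 3² + 0² = 1 + 9 + 0 = 10

10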